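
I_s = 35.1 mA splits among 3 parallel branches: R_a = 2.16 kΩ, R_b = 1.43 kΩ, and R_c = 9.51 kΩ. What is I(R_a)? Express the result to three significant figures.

Total conductance ΣG = 1/2.16 + 1/1.43 + 1/9.51 = 1.267 (units of 1/kΩ).
By the current-divider rule, I = I_s · G_k/ΣG = 35.1 × 0.3653 = 12.82 mA.

I ≈ 12.8 mA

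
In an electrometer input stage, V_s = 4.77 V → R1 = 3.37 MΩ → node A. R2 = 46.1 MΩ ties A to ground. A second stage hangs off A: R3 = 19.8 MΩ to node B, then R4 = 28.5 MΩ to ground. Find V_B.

Looking into the second stage from A: R3 + R4 = 48.30 MΩ appears in parallel with R2.
R2 ‖ (R3+R4) = 23.59 MΩ.
First divider: V_A = V_s · 23.59/(3.37 + 23.59) = 4.174 V.
Stage 2 is unloaded, so V_B = V_A · R4/(R3+R4) = 4.174 × 28.5/48.30 = 2.463 V.

V_B ≈ 2.46 V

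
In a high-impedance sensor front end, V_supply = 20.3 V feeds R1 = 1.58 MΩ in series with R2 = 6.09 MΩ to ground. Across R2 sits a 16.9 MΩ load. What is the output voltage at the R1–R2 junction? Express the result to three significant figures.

V_out ≈ 15.0 V

The load sits in parallel with R2, giving an effective lower resistance R2' = R2·R_L/(R2+R_L) = 4.477 MΩ.
Voltage divider with the loaded lower leg: V_out = 20.3 × 4.477/(1.58 + 4.477) = 20.3 × 0.7391 = 15.00 V.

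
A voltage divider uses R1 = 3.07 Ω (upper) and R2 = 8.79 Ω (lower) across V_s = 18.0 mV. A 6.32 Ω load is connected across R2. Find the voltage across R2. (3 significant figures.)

R2 ‖ R_L = (8.79 × 6.32)/(8.79 + 6.32) = 3.677 Ω.
Voltage divider with the loaded lower leg: V_out = 18.0 × 3.677/(3.07 + 3.677) = 18.0 × 0.5450 = 9.809 mV.
(Unloaded it would be 13.3 mV; the load pulls it down.)

V_out ≈ 9.81 mV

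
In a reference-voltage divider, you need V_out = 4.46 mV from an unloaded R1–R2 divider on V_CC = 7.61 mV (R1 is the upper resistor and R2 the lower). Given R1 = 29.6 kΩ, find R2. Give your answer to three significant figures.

V_out/V_CC = R2/(R1+R2) = 0.5861.
Rearranging, R2 = R1·k/(1−k) = 29.6 × 1.416 = 41.91 kΩ.

R2 ≈ 41.9 kΩ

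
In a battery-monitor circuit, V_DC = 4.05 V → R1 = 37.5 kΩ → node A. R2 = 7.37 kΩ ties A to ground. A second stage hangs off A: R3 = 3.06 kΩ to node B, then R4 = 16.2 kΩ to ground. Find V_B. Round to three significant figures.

V_B ≈ 0.424 V

Node A sees R2 in parallel with the series input of stage 2, R3 + R4 = 19.26 kΩ.
R2 ‖ (R3+R4) = 5.330 kΩ.
So V_A = 4.05 × 0.1245 = 0.5040 V.
Stage 2 is unloaded, so V_B = V_A · R4/(R3+R4) = 0.5040 × 16.2/19.26 = 0.4240 V.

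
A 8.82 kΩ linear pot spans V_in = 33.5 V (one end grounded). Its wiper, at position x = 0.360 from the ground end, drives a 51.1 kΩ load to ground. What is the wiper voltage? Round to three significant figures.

V_out ≈ 11.6 V

Split the track: R_lower = x·R_p = 3.175 kΩ, R_upper = (1−x)·R_p = 5.645 kΩ.
R_L loads the lower segment: effective lower R = 2.989 kΩ.
Loaded-divider output: V_out = 33.5 × 0.3462 = 11.60 V.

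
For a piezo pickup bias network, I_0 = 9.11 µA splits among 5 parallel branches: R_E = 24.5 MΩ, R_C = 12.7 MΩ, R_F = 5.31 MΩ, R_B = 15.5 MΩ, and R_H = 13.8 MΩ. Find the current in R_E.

Conductances: ΣG = 1/24.5 + 1/12.7 + 1/5.31 + 1/15.5 + 1/13.8 = 0.4449 (1/MΩ).
Current divider: I(R_E) = I_0 · G_k/ΣG = 9.11 × (0.04082/0.4449) = 9.11 × 0.09175 = 0.8359 µA.

I ≈ 0.836 µA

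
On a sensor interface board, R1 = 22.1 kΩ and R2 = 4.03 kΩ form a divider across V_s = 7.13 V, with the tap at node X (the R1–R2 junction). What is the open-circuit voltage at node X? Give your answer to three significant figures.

With X open, the divider is unloaded: V_th = 7.13 × 4.03/26.13 = 1.100 V.

V_th ≈ 1.10 V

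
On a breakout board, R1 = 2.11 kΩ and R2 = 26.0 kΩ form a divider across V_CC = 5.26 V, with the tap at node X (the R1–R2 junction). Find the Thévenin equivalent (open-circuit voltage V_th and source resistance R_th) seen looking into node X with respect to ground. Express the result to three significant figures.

V_th ≈ 4.87 V, R_th ≈ 1.95 kΩ

V_th is the unloaded tap voltage: V_CC · R2/(R1+R2) = 5.26 × 0.9249 = 4.865 V.
Looking into X with the source shorted: R_th = R1·R2/(R1+R2) = 2.110 × 26.0/28.11 = 1.952 kΩ.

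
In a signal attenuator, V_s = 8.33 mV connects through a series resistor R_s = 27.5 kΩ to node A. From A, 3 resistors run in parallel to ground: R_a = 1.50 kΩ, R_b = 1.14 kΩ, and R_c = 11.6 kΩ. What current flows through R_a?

I ≈ 0.121 µA

Combine the parallel branches: R_p = (1/1.50 + 1/1.14 + 1/11.6)⁻¹ = 0.6135 kΩ.
V_A by voltage divider: V_A = 8.33 × 0.6135/(27.5 + 0.6135) = 0.1818 mV.
I(R_a) = V_A / R_a = 0.1818/1.50 = 0.1212 µA.
(Equivalently: I_total = 0.2963 µA, then current-divider fraction G_k/ΣG = 0.4090.)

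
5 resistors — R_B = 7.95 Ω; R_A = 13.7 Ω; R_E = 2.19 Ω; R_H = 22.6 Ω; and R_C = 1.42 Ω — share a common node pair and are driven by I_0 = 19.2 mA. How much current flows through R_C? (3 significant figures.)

I ≈ 9.63 mA

Total conductance ΣG = 1/7.95 + 1/13.7 + 1/2.19 + 1/22.6 + 1/1.42 = 1.404 (units of 1/Ω).
Current divider: I(R_C) = I_0 · G_k/ΣG = 19.2 × (0.7042/1.404) = 19.2 × 0.5016 = 9.631 mA.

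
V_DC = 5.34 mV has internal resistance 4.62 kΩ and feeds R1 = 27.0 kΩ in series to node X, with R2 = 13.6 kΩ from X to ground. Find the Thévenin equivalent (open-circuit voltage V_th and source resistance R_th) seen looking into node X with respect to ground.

R1' = 4.62 + 27.0 = 31.62 kΩ (source resistance + R1).
With X open, the divider is unloaded: V_th = 5.34 × 13.6/45.22 = 1.606 mV.
Zeroing V_DC shorts the top of R1' to ground, so R_th = R1' ‖ R2 = 9.510 kΩ.

V_th ≈ 1.61 mV, R_th ≈ 9.51 kΩ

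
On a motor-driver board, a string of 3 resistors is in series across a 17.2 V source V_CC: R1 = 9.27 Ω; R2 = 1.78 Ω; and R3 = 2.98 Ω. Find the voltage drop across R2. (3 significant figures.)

V ≈ 2.18 V

Total series resistance ΣR = 9.27 + 1.78 + 2.98 = 14.03 Ω.
Voltage divider: V = V_CC · (1.780 / 14.03) = 17.2 × 0.1269 = 2.182 V.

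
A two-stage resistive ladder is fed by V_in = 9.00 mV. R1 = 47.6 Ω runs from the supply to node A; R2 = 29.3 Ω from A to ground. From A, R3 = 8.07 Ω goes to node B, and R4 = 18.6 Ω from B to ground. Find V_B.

V_B ≈ 1.42 mV

Looking into the second stage from A: R3 + R4 = 26.67 Ω appears in parallel with R2.
R2 ‖ (R3+R4) = 13.96 Ω.
V_A = 9.00 × 13.96/(47.6 + 13.96) = 2.041 mV.
V_B = V_A × 0.6974 = 1.424 mV.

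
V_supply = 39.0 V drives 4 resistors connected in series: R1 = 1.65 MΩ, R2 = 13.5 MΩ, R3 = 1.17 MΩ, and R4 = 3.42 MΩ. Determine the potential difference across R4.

V ≈ 6.76 V

Total series resistance ΣR = 1.65 + 13.5 + 1.17 + 3.42 = 19.74 MΩ.
V = V_supply · R/ΣR = 39.0 × 0.1733 = 6.757 V.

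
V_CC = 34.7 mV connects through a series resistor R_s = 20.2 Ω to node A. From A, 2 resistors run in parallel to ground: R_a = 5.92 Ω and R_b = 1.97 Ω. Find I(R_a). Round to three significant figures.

Parallel bank: R_p = 1/(1/5.92 + 1/1.97) = 1.478 Ω.
V_A = 34.7 × 1.478/21.68 = 2.366 mV.
I(R_a) = V_A / R_a = 2.366/5.92 = 0.3997 mA.

I ≈ 0.400 mA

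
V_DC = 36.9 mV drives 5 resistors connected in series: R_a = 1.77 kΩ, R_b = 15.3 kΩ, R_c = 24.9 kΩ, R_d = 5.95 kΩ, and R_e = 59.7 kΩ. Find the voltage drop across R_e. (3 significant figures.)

V ≈ 20.5 mV

Total series resistance ΣR = 1.77 + 15.3 + 24.9 + 5.95 + 59.7 = 107.6 kΩ.
V = V_DC · R/ΣR = 36.9 × 0.5547 = 20.47 mV.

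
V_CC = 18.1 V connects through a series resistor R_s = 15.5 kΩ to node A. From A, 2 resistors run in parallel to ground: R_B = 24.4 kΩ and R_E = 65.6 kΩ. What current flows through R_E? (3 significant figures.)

Parallel bank: R_p = 1/(1/24.4 + 1/65.6) = 17.78 kΩ.
V_A by voltage divider: V_A = 18.1 × 17.78/(15.5 + 17.78) = 9.671 V.
I(R_E) = V_A / R_E = 9.671/65.6 = 0.1474 mA.
(Equivalently: I_total = 0.5438 mA, then current-divider fraction G_k/ΣG = 0.2711.)

I ≈ 0.147 mA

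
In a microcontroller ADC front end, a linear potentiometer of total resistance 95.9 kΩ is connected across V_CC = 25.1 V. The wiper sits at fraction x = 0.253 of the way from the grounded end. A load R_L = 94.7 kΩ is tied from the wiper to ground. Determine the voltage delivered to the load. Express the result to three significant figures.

The pot divides into 71.64 kΩ above the wiper and 24.26 kΩ below.
(x·R_p) ‖ R_L = 19.31 kΩ.
Then V_out = V_CC · 19.31/(71.64 + 19.31) = 5.330 V.
(Unloaded: V_out = x·V_CC = 6.35 V.)

V_out ≈ 5.33 V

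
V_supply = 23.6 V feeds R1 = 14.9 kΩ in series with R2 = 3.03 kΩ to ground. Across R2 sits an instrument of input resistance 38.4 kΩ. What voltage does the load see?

V_out ≈ 3.74 V

R2 ‖ R_L = (3.03 × 38.4)/(3.03 + 38.4) = 2.808 kΩ.
Then V_out = V_supply · R2'/(R1 + R2') = 23.6 × 2.808/17.71 = 3.743 V.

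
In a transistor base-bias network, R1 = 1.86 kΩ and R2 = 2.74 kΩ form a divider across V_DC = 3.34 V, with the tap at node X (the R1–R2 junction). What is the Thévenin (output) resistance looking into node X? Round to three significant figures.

Looking into X with the source shorted: R_th = R1·R2/(R1+R2) = 1.860 × 2.74/4.600 = 1.108 kΩ.

R_th ≈ 1.11 kΩ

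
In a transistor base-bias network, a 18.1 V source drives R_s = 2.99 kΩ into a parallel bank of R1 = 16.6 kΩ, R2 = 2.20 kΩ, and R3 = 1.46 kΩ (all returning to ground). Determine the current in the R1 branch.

I ≈ 0.238 mA

Combine the parallel branches: R_p = (1/16.6 + 1/2.20 + 1/1.46)⁻¹ = 0.8335 kΩ.
Node voltage V_A = V_in · R_p/(R_s + R_p) = 18.1 × 0.2180 = 3.946 V.
Branch current I = V_A/R1 = 3.946/16.6 = 0.2377 mA.
(Equivalently: I_total = 4.734 mA, then current-divider fraction G_k/ΣG = 0.05021.)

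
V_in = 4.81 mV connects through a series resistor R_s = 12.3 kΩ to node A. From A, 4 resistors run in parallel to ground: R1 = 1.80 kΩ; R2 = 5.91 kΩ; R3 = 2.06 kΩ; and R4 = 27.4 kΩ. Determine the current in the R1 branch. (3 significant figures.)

Equivalent of the parallel group: R_p = 0.8021 kΩ.
V_A by voltage divider: V_A = 4.81 × 0.8021/(12.3 + 0.8021) = 0.2945 mV.
Branch current I = V_A/R1 = 0.2945/1.80 = 0.1636 µA.

I ≈ 0.164 µA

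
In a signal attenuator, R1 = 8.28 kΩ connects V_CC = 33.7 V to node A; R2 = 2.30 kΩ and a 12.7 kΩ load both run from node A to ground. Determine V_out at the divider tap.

V_out ≈ 6.42 V

R2 ‖ R_L = (2.30 × 12.7)/(2.30 + 12.7) = 1.947 kΩ.
Voltage divider with the loaded lower leg: V_out = 33.7 × 1.947/(8.28 + 1.947) = 33.7 × 0.1904 = 6.417 V.
(Unloaded it would be 7.33 V; the load pulls it down.)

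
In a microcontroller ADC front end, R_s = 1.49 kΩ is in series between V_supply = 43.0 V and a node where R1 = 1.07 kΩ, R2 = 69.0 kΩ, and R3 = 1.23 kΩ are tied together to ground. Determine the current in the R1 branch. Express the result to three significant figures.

I ≈ 11.1 mA

Parallel bank: R_p = 1/(1/1.07 + 1/69.0 + 1/1.23) = 0.5675 kΩ.
Node voltage V_A = V_supply · R_p/(R_s + R_p) = 43.0 × 0.2758 = 11.86 V.
Branch current I = V_A/R1 = 11.86/1.07 = 11.08 mA.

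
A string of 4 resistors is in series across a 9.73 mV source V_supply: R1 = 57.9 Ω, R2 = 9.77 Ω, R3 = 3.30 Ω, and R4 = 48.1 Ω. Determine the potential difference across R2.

Total series resistance ΣR = 57.9 + 9.77 + 3.30 + 48.1 = 119.1 Ω.
V = V_supply · R/ΣR = 9.73 × 0.08205 = 0.7984 mV.

V ≈ 0.798 mV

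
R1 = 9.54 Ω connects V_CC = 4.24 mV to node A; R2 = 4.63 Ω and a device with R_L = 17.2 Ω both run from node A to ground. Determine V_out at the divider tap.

First combine the lower leg with the load: R2 ‖ R_L = 3.648 Ω.
Voltage divider with the loaded lower leg: V_out = 4.24 × 3.648/(9.54 + 3.648) = 4.24 × 0.2766 = 1.173 mV.

V_out ≈ 1.17 mV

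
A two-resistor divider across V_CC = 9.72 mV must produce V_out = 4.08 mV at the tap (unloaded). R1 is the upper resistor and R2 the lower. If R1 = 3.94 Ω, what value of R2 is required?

R2 ≈ 2.85 Ω

Required fraction k = V_out/V_CC = 0.4198.
Rearranging, R2 = R1·k/(1−k) = 3.94 × 0.7234 = 2.850 Ω.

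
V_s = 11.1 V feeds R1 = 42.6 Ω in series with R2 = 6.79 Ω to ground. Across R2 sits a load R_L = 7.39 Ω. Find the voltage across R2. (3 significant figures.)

The load sits in parallel with R2, giving an effective lower resistance R2' = R2·R_L/(R2+R_L) = 3.539 Ω.
Voltage divider with the loaded lower leg: V_out = 11.1 × 3.539/(42.6 + 3.539) = 11.1 × 0.07670 = 0.8513 V.
(Unloaded it would be 1.53 V; the load pulls it down.)

V_out ≈ 0.851 V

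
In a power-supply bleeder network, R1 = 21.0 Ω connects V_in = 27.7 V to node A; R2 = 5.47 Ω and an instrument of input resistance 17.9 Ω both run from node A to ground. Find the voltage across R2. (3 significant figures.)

V_out ≈ 4.61 V

R2 ‖ R_L = (5.47 × 17.9)/(5.47 + 17.9) = 4.190 Ω.
Now apply the divider: V_out = 27.7 × 0.1663 = 4.607 V.
(Unloaded it would be 5.72 V; the load pulls it down.)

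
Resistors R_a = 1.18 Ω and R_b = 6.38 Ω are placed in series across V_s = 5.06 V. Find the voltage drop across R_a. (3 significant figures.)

V ≈ 0.790 V

Total series resistance ΣR = 1.18 + 6.38 = 7.560 Ω.
By the voltage-divider rule, V = 5.06 × 1.180/7.560 = 0.7898 V.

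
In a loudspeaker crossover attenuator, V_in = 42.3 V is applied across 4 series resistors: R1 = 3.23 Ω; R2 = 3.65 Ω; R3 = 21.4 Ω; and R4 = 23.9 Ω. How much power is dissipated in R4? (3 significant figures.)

Series current I = V_in/ΣR = 42.3/52.18 = 0.8107 A.
P = I²R = 0.6572 × 23.9 = 15.71 W.

P ≈ 15.7 W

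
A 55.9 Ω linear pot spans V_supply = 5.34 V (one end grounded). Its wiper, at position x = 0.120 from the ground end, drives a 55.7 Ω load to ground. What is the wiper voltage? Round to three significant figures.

Split the track: R_lower = x·R_p = 6.708 Ω, R_upper = (1−x)·R_p = 49.19 Ω.
Lower segment in parallel with the load: 6.708 ‖ 55.7 = 5.987 Ω.
V_out = 5.34 × 5.987/(49.19 + 5.987) = 0.5794 V.

V_out ≈ 0.579 V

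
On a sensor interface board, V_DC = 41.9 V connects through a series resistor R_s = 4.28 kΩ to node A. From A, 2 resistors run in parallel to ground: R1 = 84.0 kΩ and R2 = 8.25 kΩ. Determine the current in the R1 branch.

Combine the parallel branches: R_p = (1/84.0 + 1/8.25)⁻¹ = 7.512 kΩ.
Node voltage V_A = V_DC · R_p/(R_s + R_p) = 41.9 × 0.6370 = 26.69 V.
I(R1) = V_A / R1 = 26.69/84.0 = 0.3178 mA.
(Check via current divider: I_total = 3.553 mA; share G_k/ΣG = 0.08943 → same result.)

I ≈ 0.318 mA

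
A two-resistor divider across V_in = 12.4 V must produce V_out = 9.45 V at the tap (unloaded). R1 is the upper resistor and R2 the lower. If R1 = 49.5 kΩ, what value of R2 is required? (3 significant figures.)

R2 ≈ 159 kΩ

The divider ratio is R2/(R1+R2) = 9.45/12.4 = 0.7621.
R2 = R1 · 0.7621/(1 − 0.7621) = 158.6 kΩ.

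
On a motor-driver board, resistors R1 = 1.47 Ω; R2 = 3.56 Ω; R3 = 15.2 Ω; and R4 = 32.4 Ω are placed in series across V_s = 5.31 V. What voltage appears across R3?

V ≈ 1.53 V

ΣR = 1.47 + 3.56 + 15.2 + 32.4 = 52.63 Ω.
V = V_s · R/ΣR = 5.31 × 0.2888 = 1.534 V.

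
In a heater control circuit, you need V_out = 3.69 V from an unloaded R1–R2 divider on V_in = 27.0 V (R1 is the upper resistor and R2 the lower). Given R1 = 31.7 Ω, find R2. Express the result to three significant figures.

R2 ≈ 5.02 Ω

The divider ratio is R2/(R1+R2) = 3.69/27.0 = 0.1367.
Rearranging, R2 = R1·k/(1−k) = 31.7 × 0.1583 = 5.018 Ω.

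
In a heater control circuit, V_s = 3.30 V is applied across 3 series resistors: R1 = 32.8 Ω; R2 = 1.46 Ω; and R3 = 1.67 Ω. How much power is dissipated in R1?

P ≈ 0.277 W

ΣR = 35.93 Ω → I = 3.30/35.93 = 0.09185 A.
V(R1) = I·R = 3.013 V; P = V·I = 3.013 × 0.09185 = 0.2767 W.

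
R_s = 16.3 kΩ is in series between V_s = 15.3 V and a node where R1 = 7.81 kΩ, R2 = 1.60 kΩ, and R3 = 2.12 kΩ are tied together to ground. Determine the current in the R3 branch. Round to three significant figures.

Parallel bank: R_p = 1/(1/7.81 + 1/1.60 + 1/2.12) = 0.8165 kΩ.
Node voltage V_A = V_s · R_p/(R_s + R_p) = 15.3 × 0.04770 = 0.7298 V.
I(R3) = V_A / R3 = 0.7298/2.12 = 0.3443 mA.
(Equivalently: I_total = 0.8939 mA, then current-divider fraction G_k/ΣG = 0.3851.)

I ≈ 0.344 mA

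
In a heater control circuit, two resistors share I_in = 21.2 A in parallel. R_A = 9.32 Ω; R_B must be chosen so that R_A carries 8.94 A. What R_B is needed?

R_B ≈ 6.80 Ω

Two-branch current divider: I_A = I_in · R_B/(R_A + R_B).
With f = 0.4217, R_B = R_A · f/(1−f) = 9.32 × 0.7292 = 6.796 Ω.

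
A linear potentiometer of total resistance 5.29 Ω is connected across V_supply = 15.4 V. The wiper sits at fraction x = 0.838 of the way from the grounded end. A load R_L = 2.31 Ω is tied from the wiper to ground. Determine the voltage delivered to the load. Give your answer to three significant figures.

V_out ≈ 9.84 V

Split the track: R_lower = x·R_p = 4.433 Ω, R_upper = (1−x)·R_p = 0.8570 Ω.
(x·R_p) ‖ R_L = 1.519 Ω.
Then V_out = V_supply · 1.519/(0.8570 + 1.519) = 9.845 V.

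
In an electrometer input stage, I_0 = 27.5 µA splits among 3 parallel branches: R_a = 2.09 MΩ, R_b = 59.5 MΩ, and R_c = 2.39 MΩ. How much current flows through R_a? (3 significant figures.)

Total conductance ΣG = 1/2.09 + 1/59.5 + 1/2.39 = 0.9137 (units of 1/MΩ).
Current divider: I(R_a) = I_0 · G_k/ΣG = 27.5 × (0.4785/0.9137) = 27.5 × 0.5237 = 14.40 µA.

I ≈ 14.4 µA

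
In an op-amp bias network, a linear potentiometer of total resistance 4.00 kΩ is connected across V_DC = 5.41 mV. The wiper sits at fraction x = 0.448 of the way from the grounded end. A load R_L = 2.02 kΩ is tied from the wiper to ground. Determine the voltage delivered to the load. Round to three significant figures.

V_out ≈ 1.63 mV

Lower segment x·R_p = 1.792 kΩ; upper segment (1−x)·R_p = 2.208 kΩ.
(x·R_p) ‖ R_L = 0.9496 kΩ.
Then V_out = V_DC · 0.9496/(2.208 + 0.9496) = 1.627 mV.
(Unloaded: V_out = x·V_DC = 2.42 mV.)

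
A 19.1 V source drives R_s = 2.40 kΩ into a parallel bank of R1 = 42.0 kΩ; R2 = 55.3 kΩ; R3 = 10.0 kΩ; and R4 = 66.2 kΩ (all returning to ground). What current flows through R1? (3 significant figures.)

Combine the parallel branches: R_p = (1/42.0 + 1/55.3 + 1/10.0 + 1/66.2)⁻¹ = 6.369 kΩ.
Node voltage V_A = V_in · R_p/(R_s + R_p) = 19.1 × 0.7263 = 13.87 V.
I(R1) = V_A / R1 = 13.87/42.0 = 0.3303 mA.

I ≈ 0.330 mA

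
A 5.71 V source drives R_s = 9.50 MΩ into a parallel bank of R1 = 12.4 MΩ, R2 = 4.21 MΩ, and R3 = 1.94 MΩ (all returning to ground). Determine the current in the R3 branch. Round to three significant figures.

I ≈ 0.330 µA

Combine the parallel branches: R_p = (1/12.4 + 1/4.21 + 1/1.94)⁻¹ = 1.200 MΩ.
V_A by voltage divider: V_A = 5.71 × 1.200/(9.50 + 1.200) = 0.6402 V.
Branch current I = V_A/R3 = 0.6402/1.94 = 0.3300 µA.
(Equivalently: I_total = 0.5337 µA, then current-divider fraction G_k/ΣG = 0.6183.)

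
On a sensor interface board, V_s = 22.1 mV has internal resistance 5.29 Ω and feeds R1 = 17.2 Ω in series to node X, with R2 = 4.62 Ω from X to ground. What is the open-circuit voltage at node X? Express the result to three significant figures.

V_th ≈ 3.77 mV

R1' = 5.29 + 17.2 = 22.49 Ω (source resistance + R1).
Open-circuit (no load on X): V_th = V_s · R2/(R1' + R2) = 22.1 × 4.62/(22.49 + 4.62) = 3.766 mV.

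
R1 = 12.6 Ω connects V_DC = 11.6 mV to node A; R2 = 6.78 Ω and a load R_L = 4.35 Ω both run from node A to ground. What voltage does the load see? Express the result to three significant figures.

V_out ≈ 2.02 mV

The load sits in parallel with R2, giving an effective lower resistance R2' = R2·R_L/(R2+R_L) = 2.650 Ω.
Voltage divider with the loaded lower leg: V_out = 11.6 × 2.650/(12.6 + 2.650) = 11.6 × 0.1738 = 2.016 mV.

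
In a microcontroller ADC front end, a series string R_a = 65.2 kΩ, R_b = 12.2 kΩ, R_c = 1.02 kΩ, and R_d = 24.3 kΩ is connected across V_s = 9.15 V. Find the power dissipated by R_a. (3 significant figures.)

P ≈ 0.517 mW

The common current is I = 9.15/102.7 = 0.08908 mA.
P = I²R = 0.007935 × 65.2 = 0.5173 mW.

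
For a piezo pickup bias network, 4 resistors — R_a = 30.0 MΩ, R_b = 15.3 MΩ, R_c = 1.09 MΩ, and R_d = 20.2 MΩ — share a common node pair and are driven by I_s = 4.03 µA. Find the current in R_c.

I ≈ 3.47 µA

Conductances: ΣG = 1/30.0 + 1/15.3 + 1/1.09 + 1/20.2 = 1.066 (1/MΩ).
R_c takes the fraction G_k/ΣG = 0.9174/1.066 = 0.8609, so I = 4.03 × 0.8609 = 3.470 µA.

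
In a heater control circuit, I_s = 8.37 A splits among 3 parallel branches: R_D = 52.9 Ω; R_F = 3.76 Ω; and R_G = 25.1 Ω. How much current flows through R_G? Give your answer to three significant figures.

Conductances: ΣG = 1/52.9 + 1/3.76 + 1/25.1 = 0.3247 (1/Ω).
R_G takes the fraction G_k/ΣG = 0.03984/0.3247 = 0.1227, so I = 8.37 × 0.1227 = 1.027 A.

I ≈ 1.03 A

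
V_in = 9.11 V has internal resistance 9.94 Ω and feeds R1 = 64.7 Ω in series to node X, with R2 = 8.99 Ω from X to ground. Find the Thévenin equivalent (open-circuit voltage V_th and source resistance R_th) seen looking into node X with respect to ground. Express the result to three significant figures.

R1' = 9.94 + 64.7 = 74.64 Ω (source resistance + R1).
With X open, the divider is unloaded: V_th = 9.11 × 8.99/83.63 = 0.9793 V.
Zeroing V_in shorts the top of R1' to ground, so R_th = R1' ‖ R2 = 8.024 Ω.

V_th ≈ 0.979 V, R_th ≈ 8.02 Ω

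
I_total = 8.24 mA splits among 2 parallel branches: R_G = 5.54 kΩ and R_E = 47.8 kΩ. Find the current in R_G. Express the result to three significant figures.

I ≈ 7.38 mA

For two parallel branches, I_k = I_total · (other R)/(sum of R).
I(R_G) = 8.24 × 47.8/(5.54 + 47.8) = 8.24 × 0.8961 = 7.384 mA.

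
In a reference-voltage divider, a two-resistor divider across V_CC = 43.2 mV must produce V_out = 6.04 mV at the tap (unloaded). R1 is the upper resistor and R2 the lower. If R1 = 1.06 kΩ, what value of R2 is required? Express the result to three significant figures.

Required fraction k = V_out/V_CC = 0.1398.
So R2 = R1 · V_out/(V_CC − V_out) = 1.06 × 6.04/(43.2 − 6.04) = 1.06 × 0.1625 = 0.1723 kΩ.

R2 ≈ 0.172 kΩ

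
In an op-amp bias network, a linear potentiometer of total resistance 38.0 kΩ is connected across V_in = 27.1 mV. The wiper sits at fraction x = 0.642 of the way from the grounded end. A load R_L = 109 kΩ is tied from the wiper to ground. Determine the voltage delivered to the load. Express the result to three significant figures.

Lower segment x·R_p = 24.40 kΩ; upper segment (1−x)·R_p = 13.60 kΩ.
Lower segment in parallel with the load: 24.40 ‖ 109 = 19.93 kΩ.
V_out = 27.1 × 19.93/(13.60 + 19.93) = 16.11 mV.

V_out ≈ 16.1 mV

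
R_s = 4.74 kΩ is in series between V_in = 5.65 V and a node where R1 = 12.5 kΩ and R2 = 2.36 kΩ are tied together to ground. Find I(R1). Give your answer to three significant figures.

Parallel bank: R_p = 1/(1/12.5 + 1/2.36) = 1.985 kΩ.
V_A = 5.65 × 1.985/6.725 = 1.668 V.
I(R1) = V_A / R1 = 1.668/12.5 = 0.1334 mA.
(Check via current divider: I_total = 0.8401 mA; share G_k/ΣG = 0.1588 → same result.)

I ≈ 0.133 mA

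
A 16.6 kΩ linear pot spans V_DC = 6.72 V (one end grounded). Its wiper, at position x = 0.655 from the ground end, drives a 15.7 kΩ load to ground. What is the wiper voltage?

V_out ≈ 3.55 V

The pot divides into 5.727 kΩ above the wiper and 10.87 kΩ below.
(x·R_p) ‖ R_L = 6.424 kΩ.
Then V_out = V_DC · 6.424/(5.727 + 6.424) = 3.553 V.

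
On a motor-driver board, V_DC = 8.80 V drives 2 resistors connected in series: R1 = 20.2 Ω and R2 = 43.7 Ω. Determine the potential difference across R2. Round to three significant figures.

V ≈ 6.02 V

ΣR = 20.2 + 43.7 = 63.90 Ω.
V = V_DC · R/ΣR = 8.80 × 0.6839 = 6.018 V.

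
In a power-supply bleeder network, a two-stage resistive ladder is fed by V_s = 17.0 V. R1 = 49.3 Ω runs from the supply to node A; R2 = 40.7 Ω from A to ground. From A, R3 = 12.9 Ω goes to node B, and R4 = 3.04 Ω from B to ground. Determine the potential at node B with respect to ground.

The second stage (R3 + R4 = 15.94 Ω) loads node A in parallel with R2.
Effective lower resistance at A: R2 ‖ 15.94 = 11.45 Ω.
V_A = 17.0 × 11.45/(49.3 + 11.45) = 3.205 V.
V_B = V_A × 0.1907 = 0.6112 V.

V_B ≈ 0.611 V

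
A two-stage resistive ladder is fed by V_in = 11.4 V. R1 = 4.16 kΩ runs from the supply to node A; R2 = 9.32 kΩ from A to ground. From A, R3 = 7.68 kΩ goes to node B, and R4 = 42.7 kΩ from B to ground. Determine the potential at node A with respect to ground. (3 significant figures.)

Looking into the second stage from A: R3 + R4 = 50.38 kΩ appears in parallel with R2.
Effective lower resistance at A: R2 ‖ 50.38 = 7.865 kΩ.
So V_A = 11.4 × 0.6541 = 7.456 V.

V_A ≈ 7.46 V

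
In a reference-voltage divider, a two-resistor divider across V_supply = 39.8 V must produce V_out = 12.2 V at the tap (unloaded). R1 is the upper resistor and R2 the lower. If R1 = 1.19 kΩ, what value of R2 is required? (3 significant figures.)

R2 ≈ 0.526 kΩ

The divider ratio is R2/(R1+R2) = 12.2/39.8 = 0.3065.
Rearranging, R2 = R1·k/(1−k) = 1.19 × 0.4420 = 0.5260 kΩ.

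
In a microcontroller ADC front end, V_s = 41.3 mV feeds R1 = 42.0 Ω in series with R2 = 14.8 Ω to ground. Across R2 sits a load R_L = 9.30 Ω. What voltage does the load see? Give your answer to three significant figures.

First combine the lower leg with the load: R2 ‖ R_L = 5.711 Ω.
Now apply the divider: V_out = 41.3 × 0.1197 = 4.944 mV.

V_out ≈ 4.94 mV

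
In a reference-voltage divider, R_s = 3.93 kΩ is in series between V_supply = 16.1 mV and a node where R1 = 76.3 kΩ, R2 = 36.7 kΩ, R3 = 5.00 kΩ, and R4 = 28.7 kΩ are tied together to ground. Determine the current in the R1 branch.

I ≈ 0.101 µA

Combine the parallel branches: R_p = (1/76.3 + 1/36.7 + 1/5.00 + 1/28.7)⁻¹ = 3.634 kΩ.
V_A by voltage divider: V_A = 16.1 × 3.634/(3.93 + 3.634) = 7.735 mV.
Branch current I = V_A/R1 = 7.735/76.3 = 0.1014 µA.
(Equivalently: I_total = 2.129 µA, then current-divider fraction G_k/ΣG = 0.04762.)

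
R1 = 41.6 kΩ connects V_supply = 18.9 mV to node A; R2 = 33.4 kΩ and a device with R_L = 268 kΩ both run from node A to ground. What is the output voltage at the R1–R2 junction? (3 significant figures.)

First combine the lower leg with the load: R2 ‖ R_L = 29.70 kΩ.
Now apply the divider: V_out = 18.9 × 0.4165 = 7.873 mV.
(Unloaded it would be 8.42 mV; the load pulls it down.)

V_out ≈ 7.87 mV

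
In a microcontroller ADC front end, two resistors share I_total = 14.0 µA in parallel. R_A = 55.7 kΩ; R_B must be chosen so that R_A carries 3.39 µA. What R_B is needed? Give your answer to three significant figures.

Two-branch current divider: I_A = I_total · R_B/(R_A + R_B).
With f = 0.2421, R_B = R_A · f/(1−f) = 55.7 × 0.3195 = 17.80 kΩ.

R_B ≈ 17.8 kΩ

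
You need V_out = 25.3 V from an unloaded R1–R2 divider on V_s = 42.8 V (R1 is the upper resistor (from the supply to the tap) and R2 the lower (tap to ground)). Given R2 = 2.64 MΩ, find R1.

The divider ratio is R2/(R1+R2) = 25.3/42.8 = 0.5911.
So R1 = R2 · (V_s/V_out − 1) = 2.64 × (42.8/25.3 − 1) = 2.64 × 0.6917 = 1.826 MΩ.

R1 ≈ 1.83 MΩ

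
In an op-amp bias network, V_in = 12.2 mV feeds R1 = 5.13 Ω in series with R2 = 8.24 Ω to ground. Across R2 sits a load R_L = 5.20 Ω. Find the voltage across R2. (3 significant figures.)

V_out ≈ 4.68 mV

First combine the lower leg with the load: R2 ‖ R_L = 3.188 Ω.
Now apply the divider: V_out = 12.2 × 0.3833 = 4.676 mV.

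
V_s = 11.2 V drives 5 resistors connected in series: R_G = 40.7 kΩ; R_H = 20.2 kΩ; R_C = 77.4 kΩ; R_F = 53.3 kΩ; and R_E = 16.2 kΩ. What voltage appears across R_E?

Total series resistance ΣR = 40.7 + 20.2 + 77.4 + 53.3 + 16.2 = 207.8 kΩ.
V = V_s · R/ΣR = 11.2 × 0.07796 = 0.8731 V.

V ≈ 0.873 V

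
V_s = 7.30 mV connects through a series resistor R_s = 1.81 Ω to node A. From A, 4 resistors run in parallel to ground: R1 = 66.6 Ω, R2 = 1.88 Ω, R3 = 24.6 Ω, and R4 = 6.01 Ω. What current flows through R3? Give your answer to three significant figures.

Combine the parallel branches: R_p = (1/66.6 + 1/1.88 + 1/24.6 + 1/6.01)⁻¹ = 1.326 Ω.
Node voltage V_A = V_s · R_p/(R_s + R_p) = 7.30 × 0.4229 = 3.087 mV.
I(R3) = V_A / R3 = 3.087/24.6 = 0.1255 mA.

I ≈ 0.125 mA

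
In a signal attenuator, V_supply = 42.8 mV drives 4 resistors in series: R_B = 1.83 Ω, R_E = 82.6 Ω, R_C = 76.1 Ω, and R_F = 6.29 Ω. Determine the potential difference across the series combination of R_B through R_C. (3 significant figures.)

V ≈ 41.2 mV

Total series resistance ΣR = 1.83 + 82.6 + 76.1 + 6.29 = 166.8 Ω.
R_{R_B..R_C} = 1.83 + 82.6 + 76.1 = 160.5 Ω.
V = V_supply · R/ΣR = 42.8 × 0.9623 = 41.19 mV.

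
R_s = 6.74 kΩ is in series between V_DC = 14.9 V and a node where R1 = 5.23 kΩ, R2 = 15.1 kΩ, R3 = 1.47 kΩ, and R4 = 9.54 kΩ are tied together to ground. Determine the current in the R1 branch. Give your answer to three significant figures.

I ≈ 0.355 mA

Equivalent of the parallel group: R_p = 0.9592 kΩ.
V_A by voltage divider: V_A = 14.9 × 0.9592/(6.74 + 0.9592) = 1.856 V.
I(R1) = V_A / R1 = 1.856/5.23 = 0.3549 mA.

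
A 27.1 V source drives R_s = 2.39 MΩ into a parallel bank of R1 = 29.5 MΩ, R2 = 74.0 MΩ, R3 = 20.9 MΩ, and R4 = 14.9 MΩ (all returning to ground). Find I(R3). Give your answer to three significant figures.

Parallel bank: R_p = 1/(1/29.5 + 1/74.0 + 1/20.9 + 1/14.9) = 6.159 MΩ.
V_A by voltage divider: V_A = 27.1 × 6.159/(2.39 + 6.159) = 19.52 V.
I(R3) = V_A / R3 = 19.52/20.9 = 0.9341 µA.

I ≈ 0.934 µA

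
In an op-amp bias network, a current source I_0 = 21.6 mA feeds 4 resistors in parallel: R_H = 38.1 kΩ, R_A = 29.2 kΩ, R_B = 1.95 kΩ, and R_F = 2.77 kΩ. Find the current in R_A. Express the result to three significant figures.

Conductances: ΣG = 1/38.1 + 1/29.2 + 1/1.95 + 1/2.77 = 0.9343 (1/kΩ).
Current divider: I(R_A) = I_0 · G_k/ΣG = 21.6 × (0.03425/0.9343) = 21.6 × 0.03665 = 0.7917 mA.

I ≈ 0.792 mA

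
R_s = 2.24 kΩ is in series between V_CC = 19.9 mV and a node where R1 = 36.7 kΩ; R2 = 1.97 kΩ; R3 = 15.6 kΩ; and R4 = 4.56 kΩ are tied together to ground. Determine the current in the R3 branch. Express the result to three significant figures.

I ≈ 0.450 µA

Parallel bank: R_p = 1/(1/36.7 + 1/1.97 + 1/15.6 + 1/4.56) = 1.222 kΩ.
Node voltage V_A = V_CC · R_p/(R_s + R_p) = 19.9 × 0.3530 = 7.025 mV.
I(R3) = V_A / R3 = 7.025/15.6 = 0.4503 µA.
(Check via current divider: I_total = 5.748 µA; share G_k/ΣG = 0.07834 → same result.)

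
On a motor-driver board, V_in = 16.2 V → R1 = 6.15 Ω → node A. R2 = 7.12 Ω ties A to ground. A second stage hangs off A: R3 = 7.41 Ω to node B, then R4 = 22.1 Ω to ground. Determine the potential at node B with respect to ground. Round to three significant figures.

Node A sees R2 in parallel with the series input of stage 2, R3 + R4 = 29.51 Ω.
R2 ‖ (R3+R4) = 5.736 Ω.
First divider: V_A = V_in · 5.736/(6.15 + 5.736) = 7.818 V.
Then the unloaded second divider: V_B = V_A × R4/(R3+R4) = 7.818 × 0.7489 = 5.855 V.

V_B ≈ 5.85 V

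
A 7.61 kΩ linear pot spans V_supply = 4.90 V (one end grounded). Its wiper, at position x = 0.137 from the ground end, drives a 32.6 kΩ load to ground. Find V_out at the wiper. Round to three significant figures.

The pot divides into 6.567 kΩ above the wiper and 1.043 kΩ below.
(x·R_p) ‖ R_L = 1.010 kΩ.
V_out = 4.90 × 1.010/(6.567 + 1.010) = 0.6533 V.

V_out ≈ 0.653 V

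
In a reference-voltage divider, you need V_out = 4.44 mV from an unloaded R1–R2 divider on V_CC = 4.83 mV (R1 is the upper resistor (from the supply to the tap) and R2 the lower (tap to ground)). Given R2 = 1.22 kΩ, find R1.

R1 ≈ 0.107 kΩ

The divider ratio is R2/(R1+R2) = 4.44/4.83 = 0.9193.
Rearranging, R1 = R2·(1−k)/k = 1.22 × 0.08784 = 0.1072 kΩ.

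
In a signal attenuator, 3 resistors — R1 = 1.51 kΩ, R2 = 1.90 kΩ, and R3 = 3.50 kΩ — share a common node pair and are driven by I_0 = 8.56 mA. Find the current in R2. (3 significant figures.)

I ≈ 3.06 mA

ΣG = 1/1.51 + 1/1.90 + 1/3.50 = 1.474.
Current divider: I(R2) = I_0 · G_k/ΣG = 8.56 × (0.5263/1.474) = 8.56 × 0.3570 = 3.056 mA.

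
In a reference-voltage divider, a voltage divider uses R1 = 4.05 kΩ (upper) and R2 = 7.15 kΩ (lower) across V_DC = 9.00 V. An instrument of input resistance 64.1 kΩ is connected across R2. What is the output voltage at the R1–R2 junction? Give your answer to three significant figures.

V_out ≈ 5.52 V

R2 ‖ R_L = (7.15 × 64.1)/(7.15 + 64.1) = 6.432 kΩ.
Then V_out = V_DC · R2'/(R1 + R2') = 9.00 × 6.432/10.48 = 5.523 V.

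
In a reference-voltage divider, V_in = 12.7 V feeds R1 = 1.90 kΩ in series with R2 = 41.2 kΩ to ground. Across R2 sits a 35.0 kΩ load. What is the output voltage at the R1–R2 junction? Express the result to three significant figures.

The load sits in parallel with R2, giving an effective lower resistance R2' = R2·R_L/(R2+R_L) = 18.92 kΩ.
Now apply the divider: V_out = 12.7 × 0.9088 = 11.54 V.

V_out ≈ 11.5 V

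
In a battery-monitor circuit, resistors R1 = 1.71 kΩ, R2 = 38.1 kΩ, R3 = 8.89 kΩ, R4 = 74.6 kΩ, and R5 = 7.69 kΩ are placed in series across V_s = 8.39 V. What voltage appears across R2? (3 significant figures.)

ΣR = 1.71 + 38.1 + 8.89 + 74.6 + 7.69 = 131.0 kΩ.
Voltage divider: V = V_s · (38.10 / 131.0) = 8.39 × 0.2909 = 2.440 V.

V ≈ 2.44 V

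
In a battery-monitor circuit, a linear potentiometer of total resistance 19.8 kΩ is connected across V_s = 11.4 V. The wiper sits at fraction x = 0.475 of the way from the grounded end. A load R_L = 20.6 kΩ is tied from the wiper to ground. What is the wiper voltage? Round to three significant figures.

V_out ≈ 4.37 V

The pot divides into 10.40 kΩ above the wiper and 9.405 kΩ below.
Lower segment in parallel with the load: 9.405 ‖ 20.6 = 6.457 kΩ.
V_out = 11.4 × 6.457/(10.40 + 6.457) = 4.368 V.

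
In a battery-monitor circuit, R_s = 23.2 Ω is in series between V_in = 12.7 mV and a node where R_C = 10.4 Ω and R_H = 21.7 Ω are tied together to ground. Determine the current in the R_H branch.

I ≈ 0.136 mA

Parallel bank: R_p = 1/(1/10.4 + 1/21.7) = 7.031 Ω.
V_A by voltage divider: V_A = 12.7 × 7.031/(23.2 + 7.031) = 2.954 mV.
Branch current I = V_A/R_H = 2.954/21.7 = 0.1361 mA.
(Check via current divider: I_total = 0.4201 mA; share G_k/ΣG = 0.3240 → same result.)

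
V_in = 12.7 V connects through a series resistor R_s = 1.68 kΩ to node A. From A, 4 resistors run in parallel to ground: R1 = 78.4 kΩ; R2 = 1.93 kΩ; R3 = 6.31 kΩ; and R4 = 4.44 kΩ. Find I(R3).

Combine the parallel branches: R_p = (1/78.4 + 1/1.93 + 1/6.31 + 1/4.44)⁻¹ = 1.093 kΩ.
V_A by voltage divider: V_A = 12.7 × 1.093/(1.68 + 1.093) = 5.007 V.
I(R3) = V_A / R3 = 5.007/6.31 = 0.7935 mA.

I ≈ 0.793 mA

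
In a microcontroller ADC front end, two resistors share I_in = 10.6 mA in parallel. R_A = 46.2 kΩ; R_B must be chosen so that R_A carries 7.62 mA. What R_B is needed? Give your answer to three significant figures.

In a two-way split, I_A/I_in = R_B/(R_A + R_B).
7.62/10.6 = R_B/(R_A + R_B) → R_B = R_A · (0.7189)/(1 − 0.7189) = 46.2 × 2.557 = 118.1 kΩ.

R_B ≈ 118 kΩ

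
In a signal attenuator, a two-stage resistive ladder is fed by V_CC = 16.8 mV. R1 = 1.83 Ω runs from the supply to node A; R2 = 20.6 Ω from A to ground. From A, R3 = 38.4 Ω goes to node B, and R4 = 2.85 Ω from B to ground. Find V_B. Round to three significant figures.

V_B ≈ 1.02 mV

Node A sees R2 in parallel with the series input of stage 2, R3 + R4 = 41.25 Ω.
Effective lower resistance at A: R2 ‖ 41.25 = 13.74 Ω.
V_A = 16.8 × 13.74/(1.83 + 13.74) = 14.83 mV.
Stage 2 is unloaded, so V_B = V_A · R4/(R3+R4) = 14.83 × 2.85/41.25 = 1.024 mV.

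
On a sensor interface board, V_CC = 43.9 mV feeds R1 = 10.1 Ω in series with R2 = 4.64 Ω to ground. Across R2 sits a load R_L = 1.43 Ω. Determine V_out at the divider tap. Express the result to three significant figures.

R2 ‖ R_L = (4.64 × 1.43)/(4.64 + 1.43) = 1.093 Ω.
Then V_out = V_CC · R2'/(R1 + R2') = 43.9 × 1.093/11.19 = 4.287 mV.
(Unloaded it would be 13.8 mV; the load pulls it down.)

V_out ≈ 4.29 mV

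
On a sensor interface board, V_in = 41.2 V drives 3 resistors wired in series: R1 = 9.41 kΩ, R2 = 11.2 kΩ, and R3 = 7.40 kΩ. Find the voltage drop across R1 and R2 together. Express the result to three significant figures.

V ≈ 30.3 V

ΣR = 9.41 + 11.2 + 7.40 = 28.01 kΩ.
R_{R1..R2} = 9.41 + 11.2 = 20.61 kΩ.
By the voltage-divider rule, V = 41.2 × 20.61/28.01 = 30.32 V.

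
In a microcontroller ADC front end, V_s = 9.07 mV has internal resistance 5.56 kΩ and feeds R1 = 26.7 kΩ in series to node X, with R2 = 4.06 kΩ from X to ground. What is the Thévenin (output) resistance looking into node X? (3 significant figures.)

R_th ≈ 3.61 kΩ

R1' = 5.56 + 26.7 = 32.26 kΩ (source resistance + R1).
Looking into X with the source shorted: R_th = R1'·R2/(R1'+R2) = 32.26 × 4.06/36.32 = 3.606 kΩ.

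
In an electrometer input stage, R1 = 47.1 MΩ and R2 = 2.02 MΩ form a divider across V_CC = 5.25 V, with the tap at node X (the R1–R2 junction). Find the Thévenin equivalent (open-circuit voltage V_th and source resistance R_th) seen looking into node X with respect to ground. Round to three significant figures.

V_th ≈ 0.216 V, R_th ≈ 1.94 MΩ

With X open, the divider is unloaded: V_th = 5.25 × 2.02/49.12 = 0.2159 V.
With V_CC suppressed (replaced by a short), R_th = R1 ‖ R2 = (47.10 × 2.02)/(47.10 + 2.02) = 1.937 MΩ.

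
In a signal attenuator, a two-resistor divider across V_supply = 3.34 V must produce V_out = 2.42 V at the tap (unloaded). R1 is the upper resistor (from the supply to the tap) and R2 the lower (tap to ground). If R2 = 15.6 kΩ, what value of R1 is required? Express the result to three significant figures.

R1 ≈ 5.93 kΩ

Required fraction k = V_out/V_supply = 0.7246.
R1 = R2·(1/k − 1) = 15.6 × 0.3802 = 5.931 kΩ.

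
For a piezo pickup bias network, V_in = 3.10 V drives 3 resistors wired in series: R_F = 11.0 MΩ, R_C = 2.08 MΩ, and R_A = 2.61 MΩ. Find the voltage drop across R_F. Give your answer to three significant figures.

V ≈ 2.17 V

Total series resistance ΣR = 11.0 + 2.08 + 2.61 = 15.69 MΩ.
V = V_in · R/ΣR = 3.10 × 0.7011 = 2.173 V.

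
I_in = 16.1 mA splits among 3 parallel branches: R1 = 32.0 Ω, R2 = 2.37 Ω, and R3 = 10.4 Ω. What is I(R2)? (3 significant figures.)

Total conductance ΣG = 1/32.0 + 1/2.37 + 1/10.4 = 0.5493 (units of 1/Ω).
Current divider: I(R2) = I_in · G_k/ΣG = 16.1 × (0.4219/0.5493) = 16.1 × 0.7681 = 12.37 mA.

I ≈ 12.4 mA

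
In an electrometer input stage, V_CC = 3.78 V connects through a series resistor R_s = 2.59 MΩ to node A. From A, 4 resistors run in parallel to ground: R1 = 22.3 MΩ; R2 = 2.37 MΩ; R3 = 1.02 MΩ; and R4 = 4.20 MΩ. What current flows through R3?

I ≈ 0.691 µA

Equivalent of the parallel group: R_p = 0.5934 MΩ.
V_A = 3.78 × 0.5934/3.183 = 0.7046 V.
I(R3) = V_A / R3 = 0.7046/1.02 = 0.6908 µA.
(Equivalently: I_total = 1.187 µA, then current-divider fraction G_k/ΣG = 0.5817.)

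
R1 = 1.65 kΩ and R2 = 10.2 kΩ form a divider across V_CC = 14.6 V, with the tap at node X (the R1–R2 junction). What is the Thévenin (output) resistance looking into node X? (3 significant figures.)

R_th ≈ 1.42 kΩ

With V_CC suppressed (replaced by a short), R_th = R1 ‖ R2 = (1.650 × 10.2)/(1.650 + 10.2) = 1.420 kΩ.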